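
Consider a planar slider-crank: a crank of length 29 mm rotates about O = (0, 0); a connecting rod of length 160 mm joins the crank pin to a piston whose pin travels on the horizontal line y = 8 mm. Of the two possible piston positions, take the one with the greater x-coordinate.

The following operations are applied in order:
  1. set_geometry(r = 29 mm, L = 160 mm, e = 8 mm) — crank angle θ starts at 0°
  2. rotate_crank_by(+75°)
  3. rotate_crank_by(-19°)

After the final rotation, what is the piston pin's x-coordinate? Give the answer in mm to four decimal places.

set_geometry: r = 29 mm, L = 160 mm, e = 8 mm; θ ← 0°
rotate_crank_by(+75°): θ ← 0° +75° = 75°
rotate_crank_by(-19°): θ ← 75° -19° = 56°
crank pin P = (r cos θ, r sin θ) = (16.216594, 24.042090)
h = r sin θ − e = 24.042090 − 8 = 16.042090
x = r cos θ + √(L² − h²) = 16.216594 + √(25600.0 − 257.3486) = 16.216594 + 159.193754 = 175.410348

175.4103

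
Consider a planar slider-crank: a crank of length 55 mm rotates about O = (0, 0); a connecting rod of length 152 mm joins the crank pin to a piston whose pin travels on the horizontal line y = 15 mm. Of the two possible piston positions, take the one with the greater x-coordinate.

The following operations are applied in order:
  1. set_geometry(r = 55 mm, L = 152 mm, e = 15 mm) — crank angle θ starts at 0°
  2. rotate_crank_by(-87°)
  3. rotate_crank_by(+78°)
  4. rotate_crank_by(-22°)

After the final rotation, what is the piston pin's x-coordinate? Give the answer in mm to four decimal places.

set_geometry: r = 55 mm, L = 152 mm, e = 15 mm; θ ← 0°
rotate_crank_by(-87°): θ ← 0° -87° = -87°
rotate_crank_by(+78°): θ ← -87° +78° = -9°
rotate_crank_by(-22°): θ ← -9° -22° = -31°
crank pin P = (r cos θ, r sin θ) = (47.144202, -28.327094)
h = r sin θ − e = -28.327094 − 15 = -43.327094
x = r cos θ + √(L² − h²) = 47.144202 + √(23104.0 − 1877.2371) = 47.144202 + 145.694073 = 192.838275

192.8383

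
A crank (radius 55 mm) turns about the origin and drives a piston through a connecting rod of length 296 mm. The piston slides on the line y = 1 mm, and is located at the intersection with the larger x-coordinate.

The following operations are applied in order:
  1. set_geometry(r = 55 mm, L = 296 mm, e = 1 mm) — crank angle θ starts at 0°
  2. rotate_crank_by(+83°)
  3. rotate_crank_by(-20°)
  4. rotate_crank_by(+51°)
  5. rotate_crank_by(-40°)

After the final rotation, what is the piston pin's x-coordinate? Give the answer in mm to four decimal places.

306.5800

set_geometry: r = 55 mm, L = 296 mm, e = 1 mm; θ ← 0°
rotate_crank_by(+83°): θ ← 0° +83° = 83°
rotate_crank_by(-20°): θ ← 83° -20° = 63°
rotate_crank_by(+51°): θ ← 63° +51° = 114°
rotate_crank_by(-40°): θ ← 114° -40° = 74°
crank pin P = (r cos θ, r sin θ) = (15.160055, 52.869393)
h = r sin θ − e = 52.869393 − 1 = 51.869393
x = r cos θ + √(L² − h²) = 15.160055 + √(87616.0 − 2690.4340) = 15.160055 + 291.419914 = 306.579968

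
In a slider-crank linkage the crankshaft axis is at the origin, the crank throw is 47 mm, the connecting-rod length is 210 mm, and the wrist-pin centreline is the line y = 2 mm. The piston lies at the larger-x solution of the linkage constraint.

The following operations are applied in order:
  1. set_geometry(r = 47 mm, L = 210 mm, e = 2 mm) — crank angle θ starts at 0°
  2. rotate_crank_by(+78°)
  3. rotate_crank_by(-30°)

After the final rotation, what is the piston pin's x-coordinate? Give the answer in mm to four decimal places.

238.8515

set_geometry: r = 47 mm, L = 210 mm, e = 2 mm; θ ← 0°
rotate_crank_by(+78°): θ ← 0° +78° = 78°
rotate_crank_by(-30°): θ ← 78° -30° = 48°
crank pin P = (r cos θ, r sin θ) = (31.449138, 34.927807)
h = r sin θ − e = 34.927807 − 2 = 32.927807
x = r cos θ + √(L² − h²) = 31.449138 + √(44100.0 − 1084.2405) = 31.449138 + 207.402410 = 238.851548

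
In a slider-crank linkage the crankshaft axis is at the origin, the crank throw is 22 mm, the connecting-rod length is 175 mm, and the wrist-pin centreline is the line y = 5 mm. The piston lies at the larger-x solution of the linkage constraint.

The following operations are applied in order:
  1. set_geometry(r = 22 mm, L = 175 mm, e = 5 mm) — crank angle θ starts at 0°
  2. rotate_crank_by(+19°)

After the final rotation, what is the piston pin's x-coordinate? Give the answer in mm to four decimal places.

195.7880

set_geometry: r = 22 mm, L = 175 mm, e = 5 mm; θ ← 0°
rotate_crank_by(+19°): θ ← 0° +19° = 19°
crank pin P = (r cos θ, r sin θ) = (20.801409, 7.162499)
h = r sin θ − e = 7.162499 − 5 = 2.162499
x = r cos θ + √(L² − h²) = 20.801409 + √(30625.0 − 4.6764) = 20.801409 + 174.986638 = 195.788047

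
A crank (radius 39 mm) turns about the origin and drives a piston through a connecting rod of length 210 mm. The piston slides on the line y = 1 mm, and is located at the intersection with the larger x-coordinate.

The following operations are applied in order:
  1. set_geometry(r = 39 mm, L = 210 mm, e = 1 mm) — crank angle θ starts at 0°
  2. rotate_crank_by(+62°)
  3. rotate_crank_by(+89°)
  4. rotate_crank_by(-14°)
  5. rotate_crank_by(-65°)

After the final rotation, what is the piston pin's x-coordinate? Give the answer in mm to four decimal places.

218.9270

set_geometry: r = 39 mm, L = 210 mm, e = 1 mm; θ ← 0°
rotate_crank_by(+62°): θ ← 0° +62° = 62°
rotate_crank_by(+89°): θ ← 62° +89° = 151°
rotate_crank_by(-14°): θ ← 151° -14° = 137°
rotate_crank_by(-65°): θ ← 137° -65° = 72°
crank pin P = (r cos θ, r sin θ) = (12.051663, 37.091204)
h = r sin θ − e = 37.091204 − 1 = 36.091204
x = r cos θ + √(L² − h²) = 12.051663 + √(44100.0 − 1302.5750) = 12.051663 + 206.875385 = 218.927048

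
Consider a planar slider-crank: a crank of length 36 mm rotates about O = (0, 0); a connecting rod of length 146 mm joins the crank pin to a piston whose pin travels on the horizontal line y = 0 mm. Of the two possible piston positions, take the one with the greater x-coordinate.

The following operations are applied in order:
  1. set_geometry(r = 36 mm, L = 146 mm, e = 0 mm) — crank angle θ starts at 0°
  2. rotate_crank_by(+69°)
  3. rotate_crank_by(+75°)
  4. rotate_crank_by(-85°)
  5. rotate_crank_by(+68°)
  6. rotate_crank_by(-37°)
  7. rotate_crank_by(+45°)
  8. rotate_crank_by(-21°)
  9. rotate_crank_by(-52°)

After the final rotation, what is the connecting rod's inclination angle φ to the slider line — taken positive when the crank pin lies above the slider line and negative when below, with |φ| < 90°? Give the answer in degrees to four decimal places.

set_geometry: r = 36 mm, L = 146 mm, e = 0 mm; θ ← 0°
rotate_crank_by(+69°): θ ← 0° +69° = 69°
rotate_crank_by(+75°): θ ← 69° +75° = 144°
rotate_crank_by(-85°): θ ← 144° -85° = 59°
rotate_crank_by(+68°): θ ← 59° +68° = 127°
rotate_crank_by(-37°): θ ← 127° -37° = 90°
rotate_crank_by(+45°): θ ← 90° +45° = 135°
rotate_crank_by(-21°): θ ← 135° -21° = 114°
rotate_crank_by(-52°): θ ← 114° -52° = 62°
crank pin P = (r cos θ, r sin θ) = (16.900976, 31.786113)
h = r sin θ − e = 31.786113 − 0 = 31.786113
sin φ = h / L = 31.786113 / 146 = 0.21771311
φ = arcsin(0.21771311) = 12.574748°

12.5747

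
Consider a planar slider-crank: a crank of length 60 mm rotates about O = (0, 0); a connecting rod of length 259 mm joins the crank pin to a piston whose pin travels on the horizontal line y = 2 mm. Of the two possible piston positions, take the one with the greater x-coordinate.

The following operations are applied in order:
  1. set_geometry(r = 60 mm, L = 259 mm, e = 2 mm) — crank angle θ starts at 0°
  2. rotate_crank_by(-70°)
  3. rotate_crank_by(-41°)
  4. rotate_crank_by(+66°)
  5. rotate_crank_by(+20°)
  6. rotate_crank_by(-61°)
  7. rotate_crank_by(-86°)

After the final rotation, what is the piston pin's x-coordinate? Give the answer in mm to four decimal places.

set_geometry: r = 60 mm, L = 259 mm, e = 2 mm; θ ← 0°
rotate_crank_by(-70°): θ ← 0° -70° = -70°
rotate_crank_by(-41°): θ ← -70° -41° = -111°
rotate_crank_by(+66°): θ ← -111° +66° = -45°
rotate_crank_by(+20°): θ ← -45° +20° = -25°
rotate_crank_by(-61°): θ ← -25° -61° = -86°
rotate_crank_by(-86°): θ ← -86° -86° = -172°
crank pin P = (r cos θ, r sin θ) = (-59.416084, -8.350386)
h = r sin θ − e = -8.350386 − 2 = -10.350386
x = r cos θ + √(L² − h²) = -59.416084 + √(67081.0 − 107.1305) = -59.416084 + 258.793102 = 199.377018

199.3770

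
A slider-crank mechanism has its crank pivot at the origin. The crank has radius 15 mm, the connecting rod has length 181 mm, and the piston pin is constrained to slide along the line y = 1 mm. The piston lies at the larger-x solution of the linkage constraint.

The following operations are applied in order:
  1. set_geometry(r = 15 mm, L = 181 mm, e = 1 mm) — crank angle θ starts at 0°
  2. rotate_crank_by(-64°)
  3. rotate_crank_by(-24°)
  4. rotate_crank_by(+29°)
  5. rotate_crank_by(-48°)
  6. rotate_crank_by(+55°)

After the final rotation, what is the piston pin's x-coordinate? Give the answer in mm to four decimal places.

189.7803

set_geometry: r = 15 mm, L = 181 mm, e = 1 mm; θ ← 0°
rotate_crank_by(-64°): θ ← 0° -64° = -64°
rotate_crank_by(-24°): θ ← -64° -24° = -88°
rotate_crank_by(+29°): θ ← -88° +29° = -59°
rotate_crank_by(-48°): θ ← -59° -48° = -107°
rotate_crank_by(+55°): θ ← -107° +55° = -52°
crank pin P = (r cos θ, r sin θ) = (9.234922, -11.820161)
h = r sin θ − e = -11.820161 − 1 = -12.820161
x = r cos θ + √(L² − h²) = 9.234922 + √(32761.0 − 164.3565) = 9.234922 + 180.545406 = 189.780328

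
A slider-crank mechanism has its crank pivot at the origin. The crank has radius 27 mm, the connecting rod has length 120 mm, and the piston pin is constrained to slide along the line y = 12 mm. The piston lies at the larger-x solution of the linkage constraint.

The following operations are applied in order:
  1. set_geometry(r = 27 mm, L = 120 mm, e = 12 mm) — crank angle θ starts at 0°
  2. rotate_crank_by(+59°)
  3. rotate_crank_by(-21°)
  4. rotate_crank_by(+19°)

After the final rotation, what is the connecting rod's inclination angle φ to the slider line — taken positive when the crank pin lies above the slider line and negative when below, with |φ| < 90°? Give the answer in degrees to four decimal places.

set_geometry: r = 27 mm, L = 120 mm, e = 12 mm; θ ← 0°
rotate_crank_by(+59°): θ ← 0° +59° = 59°
rotate_crank_by(-21°): θ ← 59° -21° = 38°
rotate_crank_by(+19°): θ ← 38° +19° = 57°
crank pin P = (r cos θ, r sin θ) = (14.705254, 22.644105)
h = r sin θ − e = 22.644105 − 12 = 10.644105
sin φ = h / L = 10.644105 / 120 = 0.08870088
φ = arcsin(0.08870088) = 5.088874°

5.0889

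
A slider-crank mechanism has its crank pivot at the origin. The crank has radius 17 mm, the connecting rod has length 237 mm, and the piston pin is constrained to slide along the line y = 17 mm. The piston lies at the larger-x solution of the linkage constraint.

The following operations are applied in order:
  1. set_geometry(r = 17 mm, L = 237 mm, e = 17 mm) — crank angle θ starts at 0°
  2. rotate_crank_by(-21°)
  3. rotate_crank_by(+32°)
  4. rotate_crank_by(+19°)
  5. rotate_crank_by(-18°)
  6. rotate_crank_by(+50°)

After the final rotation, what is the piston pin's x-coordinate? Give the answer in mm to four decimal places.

set_geometry: r = 17 mm, L = 237 mm, e = 17 mm; θ ← 0°
rotate_crank_by(-21°): θ ← 0° -21° = -21°
rotate_crank_by(+32°): θ ← -21° +32° = 11°
rotate_crank_by(+19°): θ ← 11° +19° = 30°
rotate_crank_by(-18°): θ ← 30° -18° = 12°
rotate_crank_by(+50°): θ ← 12° +50° = 62°
crank pin P = (r cos θ, r sin θ) = (7.981017, 15.010109)
h = r sin θ − e = 15.010109 − 17 = -1.989891
x = r cos θ + √(L² − h²) = 7.981017 + √(56169.0 − 3.9597) = 7.981017 + 236.991646 = 244.972663

244.9727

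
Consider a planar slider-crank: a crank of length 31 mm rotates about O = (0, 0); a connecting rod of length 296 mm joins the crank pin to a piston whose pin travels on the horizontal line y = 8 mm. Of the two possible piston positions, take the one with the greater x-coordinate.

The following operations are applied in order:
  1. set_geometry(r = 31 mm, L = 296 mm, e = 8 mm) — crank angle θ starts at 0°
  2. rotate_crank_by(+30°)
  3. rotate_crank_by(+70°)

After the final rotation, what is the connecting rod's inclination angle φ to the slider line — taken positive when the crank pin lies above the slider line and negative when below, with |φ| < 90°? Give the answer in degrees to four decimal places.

4.3651

set_geometry: r = 31 mm, L = 296 mm, e = 8 mm; θ ← 0°
rotate_crank_by(+30°): θ ← 0° +30° = 30°
rotate_crank_by(+70°): θ ← 30° +70° = 100°
crank pin P = (r cos θ, r sin θ) = (-5.383094, 30.529040)
h = r sin θ − e = 30.529040 − 8 = 22.529040
sin φ = h / L = 22.529040 / 296 = 0.07611162
φ = arcsin(0.07611162) = 4.365096°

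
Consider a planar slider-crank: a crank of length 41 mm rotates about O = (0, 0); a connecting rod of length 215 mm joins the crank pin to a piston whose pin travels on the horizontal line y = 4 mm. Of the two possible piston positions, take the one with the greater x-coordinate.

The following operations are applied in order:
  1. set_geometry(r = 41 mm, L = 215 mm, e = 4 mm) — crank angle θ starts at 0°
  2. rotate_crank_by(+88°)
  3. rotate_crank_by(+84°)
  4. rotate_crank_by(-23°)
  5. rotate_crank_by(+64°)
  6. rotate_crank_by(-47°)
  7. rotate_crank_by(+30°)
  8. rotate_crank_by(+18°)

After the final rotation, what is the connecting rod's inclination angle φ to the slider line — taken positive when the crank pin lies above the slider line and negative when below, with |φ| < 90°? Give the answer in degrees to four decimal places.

-7.1947

set_geometry: r = 41 mm, L = 215 mm, e = 4 mm; θ ← 0°
rotate_crank_by(+88°): θ ← 0° +88° = 88°
rotate_crank_by(+84°): θ ← 88° +84° = 172°
rotate_crank_by(-23°): θ ← 172° -23° = 149°
rotate_crank_by(+64°): θ ← 149° +64° = 213°
rotate_crank_by(-47°): θ ← 213° -47° = 166°
rotate_crank_by(+30°): θ ← 166° +30° = 196°
rotate_crank_by(+18°): θ ← 196° +18° = 214°
crank pin P = (r cos θ, r sin θ) = (-33.990540, -22.926909)
h = r sin θ − e = -22.926909 − 4 = -26.926909
sin φ = h / L = -26.926909 / 215 = -0.12524144
φ = arcsin(-0.12524144) = -7.194699°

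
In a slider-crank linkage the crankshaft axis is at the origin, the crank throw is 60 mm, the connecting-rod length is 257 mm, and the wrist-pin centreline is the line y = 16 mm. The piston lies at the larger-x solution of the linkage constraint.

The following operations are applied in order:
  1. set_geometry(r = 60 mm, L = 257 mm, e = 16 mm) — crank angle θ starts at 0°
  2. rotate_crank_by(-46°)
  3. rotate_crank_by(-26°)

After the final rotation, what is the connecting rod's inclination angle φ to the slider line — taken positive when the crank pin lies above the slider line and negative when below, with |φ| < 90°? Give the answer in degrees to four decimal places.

-16.5166

set_geometry: r = 60 mm, L = 257 mm, e = 16 mm; θ ← 0°
rotate_crank_by(-46°): θ ← 0° -46° = -46°
rotate_crank_by(-26°): θ ← -46° -26° = -72°
crank pin P = (r cos θ, r sin θ) = (18.541020, -57.063391)
h = r sin θ − e = -57.063391 − 16 = -73.063391
sin φ = h / L = -73.063391 / 257 = -0.28429335
φ = arcsin(-0.28429335) = -16.516613°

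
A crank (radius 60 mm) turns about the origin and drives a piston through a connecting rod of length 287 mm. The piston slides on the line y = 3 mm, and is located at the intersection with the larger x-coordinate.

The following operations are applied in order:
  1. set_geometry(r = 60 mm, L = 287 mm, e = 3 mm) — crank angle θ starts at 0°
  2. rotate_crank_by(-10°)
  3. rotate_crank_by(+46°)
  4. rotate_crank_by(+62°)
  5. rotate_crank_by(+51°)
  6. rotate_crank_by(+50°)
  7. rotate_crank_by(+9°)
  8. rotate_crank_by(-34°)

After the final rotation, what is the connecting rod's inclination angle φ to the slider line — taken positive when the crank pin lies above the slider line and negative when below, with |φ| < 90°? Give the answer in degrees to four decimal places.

set_geometry: r = 60 mm, L = 287 mm, e = 3 mm; θ ← 0°
rotate_crank_by(-10°): θ ← 0° -10° = -10°
rotate_crank_by(+46°): θ ← -10° +46° = 36°
rotate_crank_by(+62°): θ ← 36° +62° = 98°
rotate_crank_by(+51°): θ ← 98° +51° = 149°
rotate_crank_by(+50°): θ ← 149° +50° = 199°
rotate_crank_by(+9°): θ ← 199° +9° = 208°
rotate_crank_by(-34°): θ ← 208° -34° = 174°
crank pin P = (r cos θ, r sin θ) = (-59.671314, 6.271708)
h = r sin θ − e = 6.271708 − 3 = 3.271708
sin φ = h / L = 3.271708 / 287 = 0.01139968
φ = arcsin(0.01139968) = 0.653168°

0.6532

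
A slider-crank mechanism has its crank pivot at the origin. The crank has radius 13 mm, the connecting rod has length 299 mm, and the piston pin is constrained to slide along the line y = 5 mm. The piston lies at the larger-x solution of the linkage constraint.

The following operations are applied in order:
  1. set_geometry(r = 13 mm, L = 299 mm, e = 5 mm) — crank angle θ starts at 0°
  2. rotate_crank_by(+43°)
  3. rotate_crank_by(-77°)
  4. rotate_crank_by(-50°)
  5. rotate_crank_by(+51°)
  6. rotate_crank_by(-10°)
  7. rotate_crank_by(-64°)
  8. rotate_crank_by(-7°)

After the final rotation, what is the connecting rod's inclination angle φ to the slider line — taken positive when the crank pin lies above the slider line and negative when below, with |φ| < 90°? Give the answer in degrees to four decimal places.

set_geometry: r = 13 mm, L = 299 mm, e = 5 mm; θ ← 0°
rotate_crank_by(+43°): θ ← 0° +43° = 43°
rotate_crank_by(-77°): θ ← 43° -77° = -34°
rotate_crank_by(-50°): θ ← -34° -50° = -84°
rotate_crank_by(+51°): θ ← -84° +51° = -33°
rotate_crank_by(-10°): θ ← -33° -10° = -43°
rotate_crank_by(-64°): θ ← -43° -64° = -107°
rotate_crank_by(-7°): θ ← -107° -7° = -114°
crank pin P = (r cos θ, r sin θ) = (-5.287576, -11.876091)
h = r sin θ − e = -11.876091 − 5 = -16.876091
sin φ = h / L = -16.876091 / 299 = -0.05644178
φ = arcsin(-0.05644178) = -3.235595°

-3.2356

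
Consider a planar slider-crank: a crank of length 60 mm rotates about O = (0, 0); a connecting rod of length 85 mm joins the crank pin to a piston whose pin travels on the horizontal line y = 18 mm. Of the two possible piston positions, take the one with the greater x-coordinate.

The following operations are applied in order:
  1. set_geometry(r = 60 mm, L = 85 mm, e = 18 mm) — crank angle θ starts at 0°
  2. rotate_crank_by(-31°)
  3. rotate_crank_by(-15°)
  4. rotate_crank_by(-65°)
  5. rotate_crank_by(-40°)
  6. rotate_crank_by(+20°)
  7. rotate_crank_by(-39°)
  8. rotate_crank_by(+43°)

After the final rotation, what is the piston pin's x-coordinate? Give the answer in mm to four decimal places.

17.5549

set_geometry: r = 60 mm, L = 85 mm, e = 18 mm; θ ← 0°
rotate_crank_by(-31°): θ ← 0° -31° = -31°
rotate_crank_by(-15°): θ ← -31° -15° = -46°
rotate_crank_by(-65°): θ ← -46° -65° = -111°
rotate_crank_by(-40°): θ ← -111° -40° = -151°
rotate_crank_by(+20°): θ ← -151° +20° = -131°
rotate_crank_by(-39°): θ ← -131° -39° = -170°
rotate_crank_by(+43°): θ ← -170° +43° = -127°
crank pin P = (r cos θ, r sin θ) = (-36.108901, -47.918131)
h = r sin θ − e = -47.918131 − 18 = -65.918131
x = r cos θ + √(L² − h²) = -36.108901 + √(7225.0 − 4345.1999) = -36.108901 + 53.663769 = 17.554867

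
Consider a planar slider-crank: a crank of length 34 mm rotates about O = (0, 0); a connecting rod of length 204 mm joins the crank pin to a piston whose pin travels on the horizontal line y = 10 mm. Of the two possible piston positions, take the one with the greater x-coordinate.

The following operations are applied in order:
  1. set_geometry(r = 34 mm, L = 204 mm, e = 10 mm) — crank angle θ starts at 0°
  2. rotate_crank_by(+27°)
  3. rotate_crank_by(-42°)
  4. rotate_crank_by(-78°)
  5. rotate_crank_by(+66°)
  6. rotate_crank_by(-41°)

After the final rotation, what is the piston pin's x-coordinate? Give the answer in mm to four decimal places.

set_geometry: r = 34 mm, L = 204 mm, e = 10 mm; θ ← 0°
rotate_crank_by(+27°): θ ← 0° +27° = 27°
rotate_crank_by(-42°): θ ← 27° -42° = -15°
rotate_crank_by(-78°): θ ← -15° -78° = -93°
rotate_crank_by(+66°): θ ← -93° +66° = -27°
rotate_crank_by(-41°): θ ← -27° -41° = -68°
crank pin P = (r cos θ, r sin θ) = (12.736624, -31.524251)
h = r sin θ − e = -31.524251 − 10 = -41.524251
x = r cos θ + √(L² − h²) = 12.736624 + √(41616.0 − 1724.2634) = 12.736624 + 199.729158 = 212.465782

212.4658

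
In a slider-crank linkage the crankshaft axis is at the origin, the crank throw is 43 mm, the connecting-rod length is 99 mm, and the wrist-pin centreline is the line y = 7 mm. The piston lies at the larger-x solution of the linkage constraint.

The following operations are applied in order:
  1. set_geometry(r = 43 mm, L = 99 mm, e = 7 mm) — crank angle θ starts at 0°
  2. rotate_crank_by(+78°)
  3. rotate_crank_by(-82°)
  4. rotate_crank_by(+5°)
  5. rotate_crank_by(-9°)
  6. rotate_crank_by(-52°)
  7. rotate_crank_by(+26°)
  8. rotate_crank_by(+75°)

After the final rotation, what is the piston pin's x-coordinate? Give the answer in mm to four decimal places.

set_geometry: r = 43 mm, L = 99 mm, e = 7 mm; θ ← 0°
rotate_crank_by(+78°): θ ← 0° +78° = 78°
rotate_crank_by(-82°): θ ← 78° -82° = -4°
rotate_crank_by(+5°): θ ← -4° +5° = 1°
rotate_crank_by(-9°): θ ← 1° -9° = -8°
rotate_crank_by(-52°): θ ← -8° -52° = -60°
rotate_crank_by(+26°): θ ← -60° +26° = -34°
rotate_crank_by(+75°): θ ← -34° +75° = 41°
crank pin P = (r cos θ, r sin θ) = (32.452512, 28.210538)
h = r sin θ − e = 28.210538 − 7 = 21.210538
x = r cos θ + √(L² − h²) = 32.452512 + √(9801.0 − 449.8869) = 32.452512 + 96.701153 = 129.153665

129.1537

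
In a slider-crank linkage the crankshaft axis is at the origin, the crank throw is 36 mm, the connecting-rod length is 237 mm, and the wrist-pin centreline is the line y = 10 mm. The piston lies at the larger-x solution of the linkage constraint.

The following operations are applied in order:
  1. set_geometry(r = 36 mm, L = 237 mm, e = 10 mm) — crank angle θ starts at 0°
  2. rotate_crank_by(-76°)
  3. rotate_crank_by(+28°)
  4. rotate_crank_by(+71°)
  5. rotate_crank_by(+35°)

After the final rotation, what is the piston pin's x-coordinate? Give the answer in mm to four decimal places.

255.1862

set_geometry: r = 36 mm, L = 237 mm, e = 10 mm; θ ← 0°
rotate_crank_by(-76°): θ ← 0° -76° = -76°
rotate_crank_by(+28°): θ ← -76° +28° = -48°
rotate_crank_by(+71°): θ ← -48° +71° = 23°
rotate_crank_by(+35°): θ ← 23° +35° = 58°
crank pin P = (r cos θ, r sin θ) = (19.077094, 30.529731)
h = r sin θ − e = 30.529731 − 10 = 20.529731
x = r cos θ + √(L² − h²) = 19.077094 + √(56169.0 − 421.4699) = 19.077094 + 236.109149 = 255.186242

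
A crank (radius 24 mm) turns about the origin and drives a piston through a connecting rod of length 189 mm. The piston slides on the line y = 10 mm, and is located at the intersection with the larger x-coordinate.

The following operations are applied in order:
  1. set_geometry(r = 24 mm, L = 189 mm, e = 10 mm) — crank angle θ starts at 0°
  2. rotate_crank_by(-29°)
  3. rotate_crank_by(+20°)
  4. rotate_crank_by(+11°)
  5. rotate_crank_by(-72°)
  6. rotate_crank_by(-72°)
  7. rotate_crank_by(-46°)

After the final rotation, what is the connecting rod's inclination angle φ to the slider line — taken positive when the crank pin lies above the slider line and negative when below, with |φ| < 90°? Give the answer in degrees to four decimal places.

set_geometry: r = 24 mm, L = 189 mm, e = 10 mm; θ ← 0°
rotate_crank_by(-29°): θ ← 0° -29° = -29°
rotate_crank_by(+20°): θ ← -29° +20° = -9°
rotate_crank_by(+11°): θ ← -9° +11° = 2°
rotate_crank_by(-72°): θ ← 2° -72° = -70°
rotate_crank_by(-72°): θ ← -70° -72° = -142°
rotate_crank_by(-46°): θ ← -142° -46° = -188°
crank pin P = (r cos θ, r sin θ) = (-23.766434, 3.340154)
h = r sin θ − e = 3.340154 − 10 = -6.659846
sin φ = h / L = -6.659846 / 189 = -0.03523728
φ = arcsin(-0.03523728) = -2.019365°

-2.0194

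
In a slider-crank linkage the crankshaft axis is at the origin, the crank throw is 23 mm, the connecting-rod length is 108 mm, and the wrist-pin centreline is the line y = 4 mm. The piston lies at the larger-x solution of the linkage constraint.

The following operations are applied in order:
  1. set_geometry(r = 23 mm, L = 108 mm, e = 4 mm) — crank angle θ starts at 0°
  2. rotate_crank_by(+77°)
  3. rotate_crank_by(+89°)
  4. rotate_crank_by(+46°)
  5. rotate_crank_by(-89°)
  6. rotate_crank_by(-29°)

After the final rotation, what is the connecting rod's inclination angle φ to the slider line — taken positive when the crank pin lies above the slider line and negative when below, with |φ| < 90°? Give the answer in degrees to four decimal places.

10.1024

set_geometry: r = 23 mm, L = 108 mm, e = 4 mm; θ ← 0°
rotate_crank_by(+77°): θ ← 0° +77° = 77°
rotate_crank_by(+89°): θ ← 77° +89° = 166°
rotate_crank_by(+46°): θ ← 166° +46° = 212°
rotate_crank_by(-89°): θ ← 212° -89° = 123°
rotate_crank_by(-29°): θ ← 123° -29° = 94°
crank pin P = (r cos θ, r sin θ) = (-1.604399, 22.943973)
h = r sin θ − e = 22.943973 − 4 = 18.943973
sin φ = h / L = 18.943973 / 108 = 0.17540716
φ = arcsin(0.17540716) = 10.102353°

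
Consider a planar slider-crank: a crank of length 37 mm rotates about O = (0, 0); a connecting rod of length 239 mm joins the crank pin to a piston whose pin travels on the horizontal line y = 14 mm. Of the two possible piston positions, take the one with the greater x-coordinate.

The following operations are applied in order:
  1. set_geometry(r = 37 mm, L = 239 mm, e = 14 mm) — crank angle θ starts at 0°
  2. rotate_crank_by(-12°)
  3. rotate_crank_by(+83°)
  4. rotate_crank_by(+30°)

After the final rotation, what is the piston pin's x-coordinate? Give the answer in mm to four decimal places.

230.8955

set_geometry: r = 37 mm, L = 239 mm, e = 14 mm; θ ← 0°
rotate_crank_by(-12°): θ ← 0° -12° = -12°
rotate_crank_by(+83°): θ ← -12° +83° = 71°
rotate_crank_by(+30°): θ ← 71° +30° = 101°
crank pin P = (r cos θ, r sin θ) = (-7.059933, 36.320206)
h = r sin θ − e = 36.320206 − 14 = 22.320206
x = r cos θ + √(L² − h²) = -7.059933 + √(57121.0 − 498.1916) = -7.059933 + 237.955476 = 230.895543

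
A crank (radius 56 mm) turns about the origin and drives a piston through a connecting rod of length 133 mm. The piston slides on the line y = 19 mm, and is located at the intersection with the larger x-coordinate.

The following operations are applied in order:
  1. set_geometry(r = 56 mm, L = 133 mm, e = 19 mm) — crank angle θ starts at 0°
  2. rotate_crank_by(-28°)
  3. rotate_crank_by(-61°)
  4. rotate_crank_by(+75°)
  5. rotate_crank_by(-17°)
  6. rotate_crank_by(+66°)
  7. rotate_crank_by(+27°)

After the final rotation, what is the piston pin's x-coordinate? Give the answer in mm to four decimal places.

set_geometry: r = 56 mm, L = 133 mm, e = 19 mm; θ ← 0°
rotate_crank_by(-28°): θ ← 0° -28° = -28°
rotate_crank_by(-61°): θ ← -28° -61° = -89°
rotate_crank_by(+75°): θ ← -89° +75° = -14°
rotate_crank_by(-17°): θ ← -14° -17° = -31°
rotate_crank_by(+66°): θ ← -31° +66° = 35°
rotate_crank_by(+27°): θ ← 35° +27° = 62°
crank pin P = (r cos θ, r sin θ) = (26.290408, 49.445065)
h = r sin θ − e = 49.445065 − 19 = 30.445065
x = r cos θ + √(L² − h²) = 26.290408 + √(17689.0 − 926.9020) = 26.290408 + 129.468521 = 155.758929

155.7589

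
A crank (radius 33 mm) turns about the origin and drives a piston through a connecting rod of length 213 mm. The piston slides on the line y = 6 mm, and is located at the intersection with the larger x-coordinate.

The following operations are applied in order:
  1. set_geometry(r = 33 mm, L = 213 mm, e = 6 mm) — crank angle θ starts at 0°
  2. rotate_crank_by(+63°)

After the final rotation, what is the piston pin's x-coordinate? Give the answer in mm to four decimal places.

set_geometry: r = 33 mm, L = 213 mm, e = 6 mm; θ ← 0°
rotate_crank_by(+63°): θ ← 0° +63° = 63°
crank pin P = (r cos θ, r sin θ) = (14.981686, 29.403215)
h = r sin θ − e = 29.403215 − 6 = 23.403215
x = r cos θ + √(L² − h²) = 14.981686 + √(45369.0 − 547.7105) = 14.981686 + 211.710391 = 226.692077

226.6921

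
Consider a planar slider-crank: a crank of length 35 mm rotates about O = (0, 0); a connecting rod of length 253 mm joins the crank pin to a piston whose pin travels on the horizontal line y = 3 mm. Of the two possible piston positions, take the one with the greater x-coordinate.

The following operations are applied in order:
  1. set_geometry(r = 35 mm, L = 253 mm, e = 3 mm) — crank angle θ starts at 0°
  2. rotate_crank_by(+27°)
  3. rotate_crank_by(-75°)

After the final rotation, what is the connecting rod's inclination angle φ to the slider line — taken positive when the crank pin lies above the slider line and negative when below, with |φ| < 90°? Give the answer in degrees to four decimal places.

-6.5843

set_geometry: r = 35 mm, L = 253 mm, e = 3 mm; θ ← 0°
rotate_crank_by(+27°): θ ← 0° +27° = 27°
rotate_crank_by(-75°): θ ← 27° -75° = -48°
crank pin P = (r cos θ, r sin θ) = (23.419571, -26.010069)
h = r sin θ − e = -26.010069 − 3 = -29.010069
sin φ = h / L = -29.010069 / 253 = -0.11466430
φ = arcsin(-0.11466430) = -6.584263°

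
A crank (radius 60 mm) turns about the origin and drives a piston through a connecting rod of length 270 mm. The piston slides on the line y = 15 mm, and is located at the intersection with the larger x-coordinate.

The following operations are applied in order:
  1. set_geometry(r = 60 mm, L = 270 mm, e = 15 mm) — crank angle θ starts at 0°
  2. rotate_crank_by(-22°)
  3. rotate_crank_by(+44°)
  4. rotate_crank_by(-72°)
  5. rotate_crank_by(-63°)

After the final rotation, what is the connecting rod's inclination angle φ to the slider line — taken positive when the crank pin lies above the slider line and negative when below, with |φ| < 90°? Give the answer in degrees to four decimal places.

-15.0767

set_geometry: r = 60 mm, L = 270 mm, e = 15 mm; θ ← 0°
rotate_crank_by(-22°): θ ← 0° -22° = -22°
rotate_crank_by(+44°): θ ← -22° +44° = 22°
rotate_crank_by(-72°): θ ← 22° -72° = -50°
rotate_crank_by(-63°): θ ← -50° -63° = -113°
crank pin P = (r cos θ, r sin θ) = (-23.443868, -55.230291)
h = r sin θ − e = -55.230291 − 15 = -70.230291
sin φ = h / L = -70.230291 / 270 = -0.26011219
φ = arcsin(-0.26011219) = -15.076719°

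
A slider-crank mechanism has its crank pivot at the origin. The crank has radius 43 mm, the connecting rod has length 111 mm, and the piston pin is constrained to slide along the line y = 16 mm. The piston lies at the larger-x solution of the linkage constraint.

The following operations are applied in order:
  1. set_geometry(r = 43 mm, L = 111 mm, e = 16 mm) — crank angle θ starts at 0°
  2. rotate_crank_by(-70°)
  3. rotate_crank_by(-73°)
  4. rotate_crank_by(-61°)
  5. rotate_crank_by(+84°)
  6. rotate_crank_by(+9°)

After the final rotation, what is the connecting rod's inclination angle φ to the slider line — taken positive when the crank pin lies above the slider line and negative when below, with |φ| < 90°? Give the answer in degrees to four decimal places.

-30.3846

set_geometry: r = 43 mm, L = 111 mm, e = 16 mm; θ ← 0°
rotate_crank_by(-70°): θ ← 0° -70° = -70°
rotate_crank_by(-73°): θ ← -70° -73° = -143°
rotate_crank_by(-61°): θ ← -143° -61° = -204°
rotate_crank_by(+84°): θ ← -204° +84° = -120°
rotate_crank_by(+9°): θ ← -120° +9° = -111°
crank pin P = (r cos θ, r sin θ) = (-15.409822, -40.143958)
h = r sin θ − e = -40.143958 − 16 = -56.143958
sin φ = h / L = -56.143958 / 111 = -0.50580143
φ = arcsin(-0.50580143) = -30.384567°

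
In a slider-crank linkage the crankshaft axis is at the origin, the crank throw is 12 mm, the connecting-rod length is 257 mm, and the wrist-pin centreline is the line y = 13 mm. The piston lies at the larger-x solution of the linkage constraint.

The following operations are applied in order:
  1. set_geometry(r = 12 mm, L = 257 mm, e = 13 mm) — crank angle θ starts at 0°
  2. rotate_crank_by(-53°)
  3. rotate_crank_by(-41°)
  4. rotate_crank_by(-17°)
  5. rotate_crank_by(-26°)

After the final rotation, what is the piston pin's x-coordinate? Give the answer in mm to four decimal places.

set_geometry: r = 12 mm, L = 257 mm, e = 13 mm; θ ← 0°
rotate_crank_by(-53°): θ ← 0° -53° = -53°
rotate_crank_by(-41°): θ ← -53° -41° = -94°
rotate_crank_by(-17°): θ ← -94° -17° = -111°
rotate_crank_by(-26°): θ ← -111° -26° = -137°
crank pin P = (r cos θ, r sin θ) = (-8.776244, -8.183980)
h = r sin θ − e = -8.183980 − 13 = -21.183980
x = r cos θ + √(L² − h²) = -8.776244 + √(66049.0 − 448.7610) = -8.776244 + 256.125436 = 247.349192

247.3492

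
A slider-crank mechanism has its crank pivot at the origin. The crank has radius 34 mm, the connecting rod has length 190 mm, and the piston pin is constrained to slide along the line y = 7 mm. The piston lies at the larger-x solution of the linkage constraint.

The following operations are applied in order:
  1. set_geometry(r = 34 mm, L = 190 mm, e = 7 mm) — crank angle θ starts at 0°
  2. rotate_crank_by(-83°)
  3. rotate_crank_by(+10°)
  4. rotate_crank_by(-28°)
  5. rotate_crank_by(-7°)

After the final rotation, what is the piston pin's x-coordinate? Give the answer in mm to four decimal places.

175.3769

set_geometry: r = 34 mm, L = 190 mm, e = 7 mm; θ ← 0°
rotate_crank_by(-83°): θ ← 0° -83° = -83°
rotate_crank_by(+10°): θ ← -83° +10° = -73°
rotate_crank_by(-28°): θ ← -73° -28° = -101°
rotate_crank_by(-7°): θ ← -101° -7° = -108°
crank pin P = (r cos θ, r sin θ) = (-10.506578, -32.335922)
h = r sin θ − e = -32.335922 − 7 = -39.335922
x = r cos θ + √(L² − h²) = -10.506578 + √(36100.0 − 1547.3147) = -10.506578 + 185.883526 = 175.376948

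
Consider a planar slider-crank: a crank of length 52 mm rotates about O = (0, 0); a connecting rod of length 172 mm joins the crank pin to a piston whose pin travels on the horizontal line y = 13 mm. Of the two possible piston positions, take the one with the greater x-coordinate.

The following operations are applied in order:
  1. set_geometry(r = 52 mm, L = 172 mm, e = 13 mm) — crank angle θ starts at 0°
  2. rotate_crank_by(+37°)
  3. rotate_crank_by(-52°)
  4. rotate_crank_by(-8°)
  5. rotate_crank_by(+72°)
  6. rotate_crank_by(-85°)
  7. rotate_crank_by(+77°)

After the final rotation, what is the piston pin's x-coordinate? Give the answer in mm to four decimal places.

209.9439

set_geometry: r = 52 mm, L = 172 mm, e = 13 mm; θ ← 0°
rotate_crank_by(+37°): θ ← 0° +37° = 37°
rotate_crank_by(-52°): θ ← 37° -52° = -15°
rotate_crank_by(-8°): θ ← -15° -8° = -23°
rotate_crank_by(+72°): θ ← -23° +72° = 49°
rotate_crank_by(-85°): θ ← 49° -85° = -36°
rotate_crank_by(+77°): θ ← -36° +77° = 41°
crank pin P = (r cos θ, r sin θ) = (39.244898, 34.115070)
h = r sin θ − e = 34.115070 − 13 = 21.115070
x = r cos θ + √(L² − h²) = 39.244898 + √(29584.0 − 445.8462) = 39.244898 + 170.699015 = 209.943914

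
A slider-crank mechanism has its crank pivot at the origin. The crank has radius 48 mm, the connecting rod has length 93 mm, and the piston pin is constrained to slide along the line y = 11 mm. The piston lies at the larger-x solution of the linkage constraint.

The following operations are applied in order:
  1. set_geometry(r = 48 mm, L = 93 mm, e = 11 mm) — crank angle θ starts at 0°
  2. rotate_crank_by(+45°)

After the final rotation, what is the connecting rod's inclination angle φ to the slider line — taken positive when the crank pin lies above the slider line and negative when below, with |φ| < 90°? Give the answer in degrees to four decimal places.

14.2811

set_geometry: r = 48 mm, L = 93 mm, e = 11 mm; θ ← 0°
rotate_crank_by(+45°): θ ← 0° +45° = 45°
crank pin P = (r cos θ, r sin θ) = (33.941125, 33.941125)
h = r sin θ − e = 33.941125 − 11 = 22.941125
sin φ = h / L = 22.941125 / 93 = 0.24667877
φ = arcsin(0.24667877) = 14.281065°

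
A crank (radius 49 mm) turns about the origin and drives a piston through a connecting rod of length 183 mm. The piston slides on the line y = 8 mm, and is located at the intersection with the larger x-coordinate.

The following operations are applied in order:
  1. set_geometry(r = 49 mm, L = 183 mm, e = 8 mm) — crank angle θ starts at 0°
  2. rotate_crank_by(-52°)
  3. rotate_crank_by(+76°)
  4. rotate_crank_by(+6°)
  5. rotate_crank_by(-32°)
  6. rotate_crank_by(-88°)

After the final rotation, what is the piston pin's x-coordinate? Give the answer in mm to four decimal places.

set_geometry: r = 49 mm, L = 183 mm, e = 8 mm; θ ← 0°
rotate_crank_by(-52°): θ ← 0° -52° = -52°
rotate_crank_by(+76°): θ ← -52° +76° = 24°
rotate_crank_by(+6°): θ ← 24° +6° = 30°
rotate_crank_by(-32°): θ ← 30° -32° = -2°
rotate_crank_by(-88°): θ ← -2° -88° = -90°
crank pin P = (r cos θ, r sin θ) = (0.000000, -49.000000)
h = r sin θ − e = -49.000000 − 8 = -57.000000
x = r cos θ + √(L² − h²) = 0.000000 + √(33489.0 − 3249.0000) = 0.000000 + 173.896521 = 173.896521

173.8965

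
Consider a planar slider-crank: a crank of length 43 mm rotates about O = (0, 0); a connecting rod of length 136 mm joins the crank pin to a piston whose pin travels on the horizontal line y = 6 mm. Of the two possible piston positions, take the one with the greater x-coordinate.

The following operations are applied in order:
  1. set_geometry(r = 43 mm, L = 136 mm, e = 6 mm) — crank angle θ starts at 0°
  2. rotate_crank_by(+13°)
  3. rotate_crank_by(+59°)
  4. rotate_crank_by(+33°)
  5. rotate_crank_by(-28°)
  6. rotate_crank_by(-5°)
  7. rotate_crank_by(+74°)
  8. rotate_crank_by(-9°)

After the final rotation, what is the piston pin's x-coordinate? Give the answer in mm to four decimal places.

102.5365

set_geometry: r = 43 mm, L = 136 mm, e = 6 mm; θ ← 0°
rotate_crank_by(+13°): θ ← 0° +13° = 13°
rotate_crank_by(+59°): θ ← 13° +59° = 72°
rotate_crank_by(+33°): θ ← 72° +33° = 105°
rotate_crank_by(-28°): θ ← 105° -28° = 77°
rotate_crank_by(-5°): θ ← 77° -5° = 72°
rotate_crank_by(+74°): θ ← 72° +74° = 146°
rotate_crank_by(-9°): θ ← 146° -9° = 137°
crank pin P = (r cos θ, r sin θ) = (-31.448209, 29.325929)
h = r sin θ − e = 29.325929 − 6 = 23.325929
x = r cos θ + √(L² − h²) = -31.448209 + √(18496.0 − 544.0990) = -31.448209 + 133.984704 = 102.536495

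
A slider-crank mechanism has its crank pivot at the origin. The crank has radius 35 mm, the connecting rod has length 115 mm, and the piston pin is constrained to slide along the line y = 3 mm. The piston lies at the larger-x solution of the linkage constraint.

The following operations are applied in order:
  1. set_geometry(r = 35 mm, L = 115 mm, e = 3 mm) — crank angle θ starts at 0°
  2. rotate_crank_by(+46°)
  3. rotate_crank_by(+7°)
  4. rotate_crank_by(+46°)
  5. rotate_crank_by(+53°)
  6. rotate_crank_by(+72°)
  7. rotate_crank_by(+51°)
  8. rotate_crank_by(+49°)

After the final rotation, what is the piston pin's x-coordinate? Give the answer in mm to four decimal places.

140.8737

set_geometry: r = 35 mm, L = 115 mm, e = 3 mm; θ ← 0°
rotate_crank_by(+46°): θ ← 0° +46° = 46°
rotate_crank_by(+7°): θ ← 46° +7° = 53°
rotate_crank_by(+46°): θ ← 53° +46° = 99°
rotate_crank_by(+53°): θ ← 99° +53° = 152°
rotate_crank_by(+72°): θ ← 152° +72° = 224°
rotate_crank_by(+51°): θ ← 224° +51° = 275°
rotate_crank_by(+49°): θ ← 275° +49° = 324°
crank pin P = (r cos θ, r sin θ) = (28.315595, -20.572484)
h = r sin θ − e = -20.572484 − 3 = -23.572484
x = r cos θ + √(L² − h²) = 28.315595 + √(13225.0 − 555.6620) = 28.315595 + 112.558154 = 140.873749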